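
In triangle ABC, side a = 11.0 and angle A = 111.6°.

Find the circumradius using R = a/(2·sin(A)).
R = a/(2·sin(A)) = 11.0/(2·sin(111.6°))
sin(111.6°) ≈ 0.929776
R ≈ 11.0/(2·0.929776) = 11.0/1.85955 ≈ 5.9154

R = 5.915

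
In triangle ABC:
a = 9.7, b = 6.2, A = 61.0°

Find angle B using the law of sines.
a/sin(A) = b/sin(B)  ⇒  sin(B) = b·sin(A)/a = 6.2·sin(61.0°)/9.7
sin(61.0°) ≈ 0.87462
sin(B) ≈ 6.2·0.87462/9.7 ≈ 5.42264/9.7 ≈ 0.559035
B = arcsin(0.559035) ≈ 33.9891°
(Since b ≤ a we need B ≤ A, so the obtuse alternative 180° − 33.9891° ≈ 146.011° is rejected.)

B = 33.99°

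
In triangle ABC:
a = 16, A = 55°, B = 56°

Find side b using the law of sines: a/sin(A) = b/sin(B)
a/sin(A) = b/sin(B)  ⇒  b = a·sin(B)/sin(A) = 16·sin(56°)/sin(55°)
sin(56°) ≈ 0.829038, sin(55°) ≈ 0.819152
b ≈ 16·0.829038/0.819152 ≈ 13.2646/0.819152 ≈ 16.1931

b = 16.19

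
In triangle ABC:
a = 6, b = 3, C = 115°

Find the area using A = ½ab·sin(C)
A = ½·a·b·sin(C) = ½·6·3·sin(115°)
sin(115°) ≈ 0.906308
A ≈ ½·18·0.906308 = 9·0.906308 ≈ 8.15677

Area = 8.157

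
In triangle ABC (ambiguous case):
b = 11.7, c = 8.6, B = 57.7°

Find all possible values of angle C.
b/sin(B) = c/sin(C)  ⇒  sin(C) = c·sin(B)/b = 8.6·sin(57.7°)/11.7
sin(57.7°) ≈ 0.845262
sin(C) ≈ 8.6·0.845262/11.7 ≈ 7.26925/11.7 ≈ 0.621304
Candidate 1: C₁ = arcsin(0.621304) ≈ 38.4114°  →  A = 180° − 57.7° − 38.4114° ≈ 83.8886° > 0, valid
Candidate 2: C₂ = 180° − C₁ ≈ 141.589°  →  A = 180° − 57.7° − 141.589° ≈ -19.2886° ≤ 0, not a valid triangle

C = 38.41° (one solution)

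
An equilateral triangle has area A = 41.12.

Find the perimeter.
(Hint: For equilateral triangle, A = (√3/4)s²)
A = (√3/4)s²  ⇒  s² = 4A/√3 = 4·41.12/√3 = 164.48/1.73205 ≈ 94.9626
s ≈ √94.9626 ≈ 9.74487
Perimeter = 3s ≈ 3·9.74487 ≈ 29.2346

Perimeter = 29.23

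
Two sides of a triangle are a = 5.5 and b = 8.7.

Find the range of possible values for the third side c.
Triangle inequality: |a − b| < c < a + b
|a − b| = |5.5 − 8.7| = 3.2
a + b = 5.5 + 8.7 = 14.2

3.2 < c < 14.2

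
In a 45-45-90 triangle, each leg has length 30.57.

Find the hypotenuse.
In a 45-45-90 triangle the sides are in ratio 1 : 1 : √2, so hypotenuse = leg·√2.
Hypotenuse = 30.57·√2 ≈ 30.57·1.41421 ≈ 43.2325

Hypotenuse = 30.57√2 = 43.23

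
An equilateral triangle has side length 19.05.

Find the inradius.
r = Area/s with s the semi-perimeter.
Area = (√3/4)·19.05² = (√3/4)·362.9025 ≈ 0.433013·362.9025 ≈ 157.141
s = 3·19.05/2 = 28.575
r ≈ 157.141/28.575 ≈ 5.49926
(Equivalently r = side/(2√3) = 19.05/3.4641 ≈ 5.49926.)

r = 5.499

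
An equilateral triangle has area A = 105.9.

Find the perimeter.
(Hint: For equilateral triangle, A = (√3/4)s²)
A = (√3/4)s²  ⇒  s² = 4A/√3 = 4·105.9/√3 = 423.6/1.73205 ≈ 244.566
s ≈ √244.566 ≈ 15.6386
Perimeter = 3s ≈ 3·15.6386 ≈ 46.9158

Perimeter = 46.92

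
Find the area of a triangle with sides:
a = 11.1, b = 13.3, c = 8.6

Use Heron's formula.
s = (11.1 + 13.3 + 8.6)/2 = 33/2 = 16.5
s − a = 5.4, s − b = 3.2, s − c = 7.9
s(s−a)(s−b)(s−c) = 16.5·5.4·3.2·7.9 ≈ 2252.45
Area = √2252.45 ≈ 47.46

Area = 47.46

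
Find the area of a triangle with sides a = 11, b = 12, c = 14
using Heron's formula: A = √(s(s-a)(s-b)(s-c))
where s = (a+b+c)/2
s = (11 + 12 + 14)/2 = 37/2 = 18.5
s − a = 7.5, s − b = 6.5, s − c = 4.5
s(s−a)(s−b)(s−c) = 18.5·7.5·6.5·4.5 = 4058.4375
Area = √4058.4375 ≈ 63.7059

s = 18.5, Area = 63.71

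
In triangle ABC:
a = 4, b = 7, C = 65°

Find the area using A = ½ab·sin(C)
A = ½·a·b·sin(C) = ½·4·7·sin(65°)
sin(65°) ≈ 0.906308
A ≈ ½·28·0.906308 = 14·0.906308 ≈ 12.6883

Area = 12.69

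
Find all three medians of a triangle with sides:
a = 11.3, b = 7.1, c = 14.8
Median formula: m_a = ½√(2b² + 2c² − a²) (and cyclically). a² = 127.69, b² = 50.41, c² = 219.04.
m_a = ½√(2·50.41 + 2·219.04 − 127.69) = ½√411.21 ≈ ½·20.2783 ≈ 10.1392
m_b = ½√(2·127.69 + 2·219.04 − 50.41) = ½√643.05 ≈ ½·25.3584 ≈ 12.6792
m_c = ½√(2·127.69 + 2·50.41 − 219.04) = ½√137.16 ≈ ½·11.7115 ≈ 5.85577

m_a = 10.14, m_b = 12.68, m_c = 5.856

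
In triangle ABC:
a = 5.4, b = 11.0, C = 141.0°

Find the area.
Two sides and the included angle (SAS): A = ½·a·b·sin(C) = ½·5.4·11.0·sin(141.0°)
sin(141.0°) ≈ 0.62932
A ≈ ½·59.4·0.62932 = 29.7·0.62932 ≈ 18.6908

Area = 18.69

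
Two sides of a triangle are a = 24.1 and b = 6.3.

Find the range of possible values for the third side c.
Triangle inequality: |a − b| < c < a + b
|a − b| = |24.1 − 6.3| = 17.8
a + b = 24.1 + 6.3 = 30.4

17.8 < c < 30.4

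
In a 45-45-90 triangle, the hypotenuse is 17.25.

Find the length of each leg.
In a 45-45-90 triangle hypotenuse = leg·√2, so leg = hypotenuse/√2.
Leg = 17.25/√2 ≈ 17.25/1.41421 ≈ 12.1976

Each leg = 12.2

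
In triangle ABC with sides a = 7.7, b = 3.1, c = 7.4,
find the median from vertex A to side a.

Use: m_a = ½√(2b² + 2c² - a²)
m_a = ½√(2·3.1² + 2·7.4² − 7.7²) = ½√(2·9.61 + 2·54.76 − 59.29) = ½√(19.22 + 109.52 − 59.29) = ½√69.45
√69.45 ≈ 8.33367, so m_a ≈ 4.16683

m_a = 4.167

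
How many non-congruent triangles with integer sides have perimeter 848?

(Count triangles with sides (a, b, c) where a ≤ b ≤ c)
Let a ≤ b ≤ c with a + b + c = 848. The only binding inequality is a + b > c, i.e. 848 − c > c, so c < 848/2; and c ≥ 848/3 since c is the largest side.
So 283 ≤ c ≤ 423. For each c, b runs from ⌈(848 − c)/2⌉ up to c (then a = 848 − b − c satisfies 1 ≤ a ≤ b automatically), giving c − ⌈(848 − c)/2⌉ + 1 choices.
Summing over c: 1 + 3 + 4 + 6 + … + 210 + 211  (141 terms, c = 283, …, 423) = 14981
Check (closed form: nearest integer to p²/48 for even p, (p+3)²/48 for odd p): 848²/48 = 719104/48 ≈ 14981.33 → 14981

14981 triangles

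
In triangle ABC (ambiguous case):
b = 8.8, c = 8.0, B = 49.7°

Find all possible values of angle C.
b/sin(B) = c/sin(C)  ⇒  sin(C) = c·sin(B)/b = 8.0·sin(49.7°)/8.8
sin(49.7°) ≈ 0.762668
sin(C) ≈ 8.0·0.762668/8.8 ≈ 6.10135/8.8 ≈ 0.693335
Candidate 1: C₁ = arcsin(0.693335) ≈ 43.8947°  →  A = 180° − 49.7° − 43.8947° ≈ 86.4053° > 0, valid
Candidate 2: C₂ = 180° − C₁ ≈ 136.105°  →  A = 180° − 49.7° − 136.105° ≈ -5.8053° ≤ 0, not a valid triangle

C = 43.89° (one solution)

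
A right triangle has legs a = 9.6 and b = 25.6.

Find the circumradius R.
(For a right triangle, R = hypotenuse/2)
Hypotenuse c = √(a² + b²) = √(92.16 + 655.36) = √747.52 ≈ 27.3408
R = c/2 ≈ 27.3408/2 ≈ 13.6704

R = 13.67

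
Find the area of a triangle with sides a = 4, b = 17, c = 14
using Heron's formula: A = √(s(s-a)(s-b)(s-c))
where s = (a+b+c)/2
s = (4 + 17 + 14)/2 = 35/2 = 17.5
s − a = 13.5, s − b = 0.5, s − c = 3.5
s(s−a)(s−b)(s−c) = 17.5·13.5·0.5·3.5 = 413.4375
Area = √413.4375 ≈ 20.3332

s = 17.5, Area = 20.33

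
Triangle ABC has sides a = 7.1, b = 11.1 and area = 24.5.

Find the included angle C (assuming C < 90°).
Area = ½·a·b·sin(C)  ⇒  sin(C) = 2·Area/(a·b) = 2·24.5/(7.1·11.1) = 49/78.81 ≈ 0.621749
C = arcsin(0.621749) ≈ 38.4439° (taking the acute solution since C < 90°)

C = 38.44°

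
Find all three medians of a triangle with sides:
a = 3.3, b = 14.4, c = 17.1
Median formula: m_a = ½√(2b² + 2c² − a²) (and cyclically). a² = 10.89, b² = 207.36, c² = 292.41.
m_a = ½√(2·207.36 + 2·292.41 − 10.89) = ½√988.65 ≈ ½·31.4428 ≈ 15.7214
m_b = ½√(2·10.89 + 2·292.41 − 207.36) = ½√399.24 ≈ ½·19.981 ≈ 9.9905
m_c = ½√(2·10.89 + 2·207.36 − 292.41) = ½√144.09 ≈ ½·12.0037 ≈ 6.00187

m_a = 15.72, m_b = 9.99, m_c = 6.002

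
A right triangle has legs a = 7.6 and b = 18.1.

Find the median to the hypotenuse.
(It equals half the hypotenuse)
Hypotenuse c = √(a² + b²) = √(57.76 + 327.61) = √385.37 ≈ 19.6308
Median to hypotenuse = c/2 ≈ 19.6308/2 ≈ 9.81542

Median = 9.815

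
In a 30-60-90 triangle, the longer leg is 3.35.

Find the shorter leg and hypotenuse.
In a 30-60-90 triangle the sides are in ratio 1 : √3 : 2, so short leg = long leg/√3 and hypotenuse = 2·(short leg).
Short leg = 3.35/√3 ≈ 3.35/1.73205 ≈ 1.93412
Hypotenuse = 2·1.93412 ≈ 3.86825

Short leg = 1.934, Hypotenuse = 3.868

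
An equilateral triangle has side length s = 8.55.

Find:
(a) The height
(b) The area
(a) The height splits the triangle into two 30-60-90 halves: h = s·√3/2 = 8.55·1.73205/2 ≈ 14.809/2 ≈ 7.40452
(b) Area = (√3/4)·s² = (√3/4)·8.55² = (√3/4)·73.1025 ≈ 0.433013·73.1025 ≈ 31.6543

Height = 7.405, Area = 31.65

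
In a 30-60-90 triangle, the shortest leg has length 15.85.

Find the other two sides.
In a 30-60-90 triangle the sides are in ratio 1 : √3 : 2 (short leg : long leg : hypotenuse).
Long leg = 15.85·√3 ≈ 15.85·1.73205 ≈ 27.453
Hypotenuse = 2·15.85 = 31.7

Long leg = 15.85√3 = 27.45, Hypotenuse = 31.7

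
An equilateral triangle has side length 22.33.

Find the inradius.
r = Area/s with s the semi-perimeter.
Area = (√3/4)·22.33² = (√3/4)·498.6289 ≈ 0.433013·498.6289 ≈ 215.913
s = 3·22.33/2 = 33.495
r ≈ 215.913/33.495 ≈ 6.44612
(Equivalently r = side/(2√3) = 22.33/3.4641 ≈ 6.44612.)

r = 6.446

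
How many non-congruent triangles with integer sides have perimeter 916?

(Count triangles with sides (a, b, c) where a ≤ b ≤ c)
Let a ≤ b ≤ c with a + b + c = 916. The only binding inequality is a + b > c, i.e. 916 − c > c, so c < 916/2; and c ≥ 916/3 since c is the largest side.
So 306 ≤ c ≤ 457. For each c, b runs from ⌈(916 − c)/2⌉ up to c (then a = 916 − b − c satisfies 1 ≤ a ≤ b automatically), giving c − ⌈(916 − c)/2⌉ + 1 choices.
Summing over c: 2 + 3 + 5 + 6 + … + 227 + 228  (152 terms, c = 306, …, 457) = 17480
Check (closed form: nearest integer to p²/48 for even p, (p+3)²/48 for odd p): 916²/48 = 839056/48 ≈ 17480.33 → 17480

17480 triangles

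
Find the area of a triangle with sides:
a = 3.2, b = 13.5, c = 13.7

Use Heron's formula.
s = (3.2 + 13.5 + 13.7)/2 = 30.4/2 = 15.2
s − a = 12, s − b = 1.7, s − c = 1.5
s(s−a)(s−b)(s−c) = 15.2·12·1.7·1.5 ≈ 465.12
Area = √465.12 ≈ 21.5666

Area = 21.57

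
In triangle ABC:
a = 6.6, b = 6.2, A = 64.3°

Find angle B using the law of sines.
a/sin(A) = b/sin(B)  ⇒  sin(B) = b·sin(A)/a = 6.2·sin(64.3°)/6.6
sin(64.3°) ≈ 0.901077
sin(B) ≈ 6.2·0.901077/6.6 ≈ 5.58668/6.6 ≈ 0.846466
B = arcsin(0.846466) ≈ 57.8294°
(Since b ≤ a we need B ≤ A, so the obtuse alternative 180° − 57.8294° ≈ 122.171° is rejected.)

B = 57.83°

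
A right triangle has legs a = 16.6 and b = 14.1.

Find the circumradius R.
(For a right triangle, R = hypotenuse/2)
Hypotenuse c = √(a² + b²) = √(275.56 + 198.81) = √474.37 ≈ 21.78
R = c/2 ≈ 21.78/2 ≈ 10.89

R = 10.89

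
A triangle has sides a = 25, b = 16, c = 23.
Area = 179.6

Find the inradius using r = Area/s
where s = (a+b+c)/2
s = (25 + 16 + 23)/2 = 64/2 = 32
r = Area/s = 179.6/32 ≈ 5.6125

r = 5.612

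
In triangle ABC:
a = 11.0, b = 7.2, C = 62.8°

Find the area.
Two sides and the included angle (SAS): A = ½·a·b·sin(C) = ½·11.0·7.2·sin(62.8°)
sin(62.8°) ≈ 0.889416
A ≈ ½·79.2·0.889416 = 39.6·0.889416 ≈ 35.2209

Area = 35.22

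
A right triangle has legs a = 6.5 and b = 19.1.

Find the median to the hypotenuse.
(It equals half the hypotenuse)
Hypotenuse c = √(a² + b²) = √(42.25 + 364.81) = √407.06 ≈ 20.1757
Median to hypotenuse = c/2 ≈ 20.1757/2 ≈ 10.0879

Median = 10.09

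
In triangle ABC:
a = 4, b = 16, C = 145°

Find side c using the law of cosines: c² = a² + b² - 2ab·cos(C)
c² = 4² + 16² − 2·4·16·cos(145°)
cos(145°) ≈ -0.819152
c² ≈ 16 + 256 − 128·(-0.819152) ≈ 272 + 104.851 ≈ 376.851
c ≈ √376.851 ≈ 19.4127

c = 19.41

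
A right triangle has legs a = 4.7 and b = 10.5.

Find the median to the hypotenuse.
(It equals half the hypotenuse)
Hypotenuse c = √(a² + b²) = √(22.09 + 110.25) = √132.34 ≈ 11.5039
Median to hypotenuse = c/2 ≈ 11.5039/2 ≈ 5.75196

Median = 5.752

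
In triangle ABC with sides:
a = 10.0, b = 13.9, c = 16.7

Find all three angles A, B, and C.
Law of cosines for each angle (a² = 100, b² = 193.21, c² = 278.89):
cos(A) = (b² + c² − a²)/(2bc) = (193.21 + 278.89 − 100)/(2·13.9·16.7) = 372.1/464.26 ≈ 0.801491  ⇒  A ≈ 36.7273°
cos(B) = (a² + c² − b²)/(2ac) = (100 + 278.89 − 193.21)/(2·10.0·16.7) = 185.68/334 ≈ 0.555928  ⇒  B ≈ 56.2253°
cos(C) = (a² + b² − c²)/(2ab) = (100 + 193.21 − 278.89)/(2·10.0·13.9) = 14.32/278 ≈ 0.0515108  ⇒  C ≈ 87.0473°
Check: A + B + C ≈ 180°

A = 36.73°, B = 56.23°, C = 87.05°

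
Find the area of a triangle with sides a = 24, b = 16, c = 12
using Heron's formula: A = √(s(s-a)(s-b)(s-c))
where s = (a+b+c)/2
s = (24 + 16 + 12)/2 = 52/2 = 26
s − a = 2, s − b = 10, s − c = 14
s(s−a)(s−b)(s−c) = 26·2·10·14 = 7280
Area = √7280 ≈ 85.3229

s = 26.0, Area = 85.32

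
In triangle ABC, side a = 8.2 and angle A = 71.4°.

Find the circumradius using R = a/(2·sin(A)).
R = a/(2·sin(A)) = 8.2/(2·sin(71.4°))
sin(71.4°) ≈ 0.947768
R ≈ 8.2/(2·0.947768) = 8.2/1.89554 ≈ 4.32595

R = 4.326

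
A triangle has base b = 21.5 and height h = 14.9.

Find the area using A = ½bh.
A = ½·b·h = ½·21.5·14.9 = ½·320.35 = 160.175

Area = 160.175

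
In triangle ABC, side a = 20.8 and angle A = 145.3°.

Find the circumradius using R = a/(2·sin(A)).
R = a/(2·sin(A)) = 20.8/(2·sin(145.3°))
sin(145.3°) ≈ 0.56928
R ≈ 20.8/(2·0.56928) = 20.8/1.13856 ≈ 18.2687

R = 18.27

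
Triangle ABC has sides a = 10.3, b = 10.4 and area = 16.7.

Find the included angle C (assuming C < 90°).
Area = ½·a·b·sin(C)  ⇒  sin(C) = 2·Area/(a·b) = 2·16.7/(10.3·10.4) = 33.4/107.12 ≈ 0.3118
C = arcsin(0.3118) ≈ 18.1677° (taking the acute solution since C < 90°)

C = 18.17°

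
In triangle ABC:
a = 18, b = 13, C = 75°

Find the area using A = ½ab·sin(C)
A = ½·a·b·sin(C) = ½·18·13·sin(75°)
sin(75°) ≈ 0.965926
A ≈ ½·234·0.965926 = 117·0.965926 ≈ 113.013

Area = 113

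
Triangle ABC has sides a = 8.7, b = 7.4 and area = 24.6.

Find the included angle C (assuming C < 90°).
Area = ½·a·b·sin(C)  ⇒  sin(C) = 2·Area/(a·b) = 2·24.6/(8.7·7.4) = 49.2/64.38 ≈ 0.764212
C = arcsin(0.764212) ≈ 49.837° (taking the acute solution since C < 90°)

C = 49.84°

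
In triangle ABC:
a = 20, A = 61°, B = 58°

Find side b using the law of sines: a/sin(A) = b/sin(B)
a/sin(A) = b/sin(B)  ⇒  b = a·sin(B)/sin(A) = 20·sin(58°)/sin(61°)
sin(58°) ≈ 0.848048, sin(61°) ≈ 0.87462
b ≈ 20·0.848048/0.87462 ≈ 16.961/0.87462 ≈ 19.3924

b = 19.39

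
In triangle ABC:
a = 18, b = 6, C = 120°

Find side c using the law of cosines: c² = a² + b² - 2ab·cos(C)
c² = 18² + 6² − 2·18·6·cos(120°)
cos(120°) ≈ -0.5
c² ≈ 324 + 36 − 216·(-0.5) ≈ 360 + 108 ≈ 468
c ≈ √468 ≈ 21.6333

c = 21.63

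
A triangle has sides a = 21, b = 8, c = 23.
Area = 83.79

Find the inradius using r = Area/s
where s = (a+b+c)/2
s = (21 + 8 + 23)/2 = 52/2 = 26
r = Area/s = 83.79/26 ≈ 3.22269

r = 3.223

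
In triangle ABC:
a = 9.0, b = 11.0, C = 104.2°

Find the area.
Two sides and the included angle (SAS): A = ½·a·b·sin(C) = ½·9.0·11.0·sin(104.2°)
sin(104.2°) ≈ 0.969445
A ≈ ½·99·0.969445 = 49.5·0.969445 ≈ 47.9875

Area = 47.99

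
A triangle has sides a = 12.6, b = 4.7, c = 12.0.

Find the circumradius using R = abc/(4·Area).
First find the area with Heron's formula.
s = (12.6 + 4.7 + 12.0)/2 = 14.65
Area = √(s(s−a)(s−b)(s−c)) = √(14.65·2.05·9.95·2.65) ≈ √791.882 ≈ 28.1404
abc = 12.6·4.7·12.0 = 710.64
R = abc/(4·Area) ≈ 710.64/(4·28.1404) = 710.64/112.562 ≈ 6.31334

R = 6.313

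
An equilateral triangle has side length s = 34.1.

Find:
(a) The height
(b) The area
(a) The height splits the triangle into two 30-60-90 halves: h = s·√3/2 = 34.1·1.73205/2 ≈ 59.0629/2 ≈ 29.5315
(b) Area = (√3/4)·s² = (√3/4)·34.1² = (√3/4)·1162.81 ≈ 0.433013·1162.81 ≈ 503.511

Height = 29.53, Area = 503.5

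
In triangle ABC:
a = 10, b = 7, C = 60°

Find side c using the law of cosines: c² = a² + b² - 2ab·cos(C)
c² = 10² + 7² − 2·10·7·cos(60°)
cos(60°) ≈ 0.5
c² ≈ 100 + 49 − 140·(0.5) ≈ 149 − 70 ≈ 79
c ≈ √79 ≈ 8.88819

c = 8.888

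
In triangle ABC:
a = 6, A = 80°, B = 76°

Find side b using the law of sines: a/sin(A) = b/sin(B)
a/sin(A) = b/sin(B)  ⇒  b = a·sin(B)/sin(A) = 6·sin(76°)/sin(80°)
sin(76°) ≈ 0.970296, sin(80°) ≈ 0.984808
b ≈ 6·0.970296/0.984808 ≈ 5.82177/0.984808 ≈ 5.91158

b = 5.912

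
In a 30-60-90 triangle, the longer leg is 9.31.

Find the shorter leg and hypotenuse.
In a 30-60-90 triangle the sides are in ratio 1 : √3 : 2, so short leg = long leg/√3 and hypotenuse = 2·(short leg).
Short leg = 9.31/√3 ≈ 9.31/1.73205 ≈ 5.37513
Hypotenuse = 2·5.37513 ≈ 10.7503

Short leg = 5.375, Hypotenuse = 10.75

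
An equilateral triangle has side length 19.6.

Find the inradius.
r = Area/s with s the semi-perimeter.
Area = (√3/4)·19.6² = (√3/4)·384.16 ≈ 0.433013·384.16 ≈ 166.346
s = 3·19.6/2 = 29.4
r ≈ 166.346/29.4 ≈ 5.65803
(Equivalently r = side/(2√3) = 19.6/3.4641 ≈ 5.65803.)

r = 5.658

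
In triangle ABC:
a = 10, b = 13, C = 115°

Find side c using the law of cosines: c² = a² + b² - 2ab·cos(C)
c² = 10² + 13² − 2·10·13·cos(115°)
cos(115°) ≈ -0.422618
c² ≈ 100 + 169 − 260·(-0.422618) ≈ 269 + 109.881 ≈ 378.881
c ≈ √378.881 ≈ 19.4649

c = 19.46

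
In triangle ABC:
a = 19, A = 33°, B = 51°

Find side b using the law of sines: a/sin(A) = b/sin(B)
a/sin(A) = b/sin(B)  ⇒  b = a·sin(B)/sin(A) = 19·sin(51°)/sin(33°)
sin(51°) ≈ 0.777146, sin(33°) ≈ 0.544639
b ≈ 19·0.777146/0.544639 ≈ 14.7658/0.544639 ≈ 27.1111

b = 27.11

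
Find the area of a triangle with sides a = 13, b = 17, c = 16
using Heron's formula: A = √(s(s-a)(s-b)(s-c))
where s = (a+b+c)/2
s = (13 + 17 + 16)/2 = 46/2 = 23
s − a = 10, s − b = 6, s − c = 7
s(s−a)(s−b)(s−c) = 23·10·6·7 = 9660
Area = √9660 ≈ 98.2853

s = 23.0, Area = 98.29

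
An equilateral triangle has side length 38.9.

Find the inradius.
r = Area/s with s the semi-perimeter.
Area = (√3/4)·38.9² = (√3/4)·1513.21 ≈ 0.433013·1513.21 ≈ 655.239
s = 3·38.9/2 = 58.35
r ≈ 655.239/58.35 ≈ 11.2295
(Equivalently r = side/(2√3) = 38.9/3.4641 ≈ 11.2295.)

r = 11.23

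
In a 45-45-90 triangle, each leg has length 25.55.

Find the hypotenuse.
In a 45-45-90 triangle the sides are in ratio 1 : 1 : √2, so hypotenuse = leg·√2.
Hypotenuse = 25.55·√2 ≈ 25.55·1.41421 ≈ 36.1332

Hypotenuse = 25.55√2 = 36.13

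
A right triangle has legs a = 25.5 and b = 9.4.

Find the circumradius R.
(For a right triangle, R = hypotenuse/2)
Hypotenuse c = √(a² + b²) = √(650.25 + 88.36) = √738.61 ≈ 27.1774
R = c/2 ≈ 27.1774/2 ≈ 13.5887

R = 13.59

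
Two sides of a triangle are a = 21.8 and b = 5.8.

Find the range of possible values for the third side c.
Triangle inequality: |a − b| < c < a + b
|a − b| = |21.8 − 5.8| = 16
a + b = 21.8 + 5.8 = 27.6

16 < c < 27.6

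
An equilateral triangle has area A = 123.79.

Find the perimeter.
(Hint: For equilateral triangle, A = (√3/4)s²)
A = (√3/4)s²  ⇒  s² = 4A/√3 = 4·123.79/√3 = 495.16/1.73205 ≈ 285.881
s ≈ √285.881 ≈ 16.908
Perimeter = 3s ≈ 3·16.908 ≈ 50.724

Perimeter = 50.72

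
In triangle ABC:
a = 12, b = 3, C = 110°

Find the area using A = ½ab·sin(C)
A = ½·a·b·sin(C) = ½·12·3·sin(110°)
sin(110°) ≈ 0.939693
A ≈ ½·36·0.939693 = 18·0.939693 ≈ 16.9145

Area = 16.91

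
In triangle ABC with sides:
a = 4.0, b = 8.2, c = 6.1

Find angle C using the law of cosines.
c² = a² + b² − 2ab·cos(C)  ⇒  cos(C) = (a² + b² − c²)/(2ab)
cos(C) = (4.0² + 8.2² − 6.1²)/(2·4.0·8.2) = (16 + 67.24 − 37.21)/65.6 = 46.03/65.6 ≈ 0.701677
C = arccos(0.701677) ≈ 45.4383°

C = 45.44°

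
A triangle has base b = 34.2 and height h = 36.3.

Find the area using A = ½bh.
A = ½·b·h = ½·34.2·36.3 = ½·1241.46 = 620.73

Area = 620.73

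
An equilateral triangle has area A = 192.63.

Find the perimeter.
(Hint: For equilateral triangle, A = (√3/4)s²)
A = (√3/4)s²  ⇒  s² = 4A/√3 = 4·192.63/√3 = 770.52/1.73205 ≈ 444.86
s ≈ √444.86 ≈ 21.0917
Perimeter = 3s ≈ 3·21.0917 ≈ 63.2751

Perimeter = 63.28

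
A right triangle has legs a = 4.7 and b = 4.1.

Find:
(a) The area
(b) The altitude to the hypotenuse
(a) The legs are perpendicular, so Area = ½·a·b = ½·4.7·4.1 = ½·19.27 = 9.635
(b) Hypotenuse c = √(a² + b²) = √(22.09 + 16.81) = √38.9 ≈ 6.23699
    Area = ½·c·h_c  ⇒  h_c = 2·Area/c = 19.27/6.23699 ≈ 3.08963

Area = 9.635, h_c = 3.09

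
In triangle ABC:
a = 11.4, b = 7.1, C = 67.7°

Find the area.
Two sides and the included angle (SAS): A = ½·a·b·sin(C) = ½·11.4·7.1·sin(67.7°)
sin(67.7°) ≈ 0.92521
A ≈ ½·80.94·0.92521 = 40.47·0.92521 ≈ 37.4432

Area = 37.44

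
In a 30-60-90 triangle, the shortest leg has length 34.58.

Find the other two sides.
In a 30-60-90 triangle the sides are in ratio 1 : √3 : 2 (short leg : long leg : hypotenuse).
Long leg = 34.58·√3 ≈ 34.58·1.73205 ≈ 59.8943
Hypotenuse = 2·34.58 = 69.16

Long leg = 34.58√3 = 59.89, Hypotenuse = 69.16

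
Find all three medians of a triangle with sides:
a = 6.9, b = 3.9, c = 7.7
Median formula: m_a = ½√(2b² + 2c² − a²) (and cyclically). a² = 47.61, b² = 15.21, c² = 59.29.
m_a = ½√(2·15.21 + 2·59.29 − 47.61) = ½√101.39 ≈ ½·10.0693 ≈ 5.03463
m_b = ½√(2·47.61 + 2·59.29 − 15.21) = ½√198.59 ≈ ½·14.0922 ≈ 7.0461
m_c = ½√(2·47.61 + 2·15.21 − 59.29) = ½√66.35 ≈ ½·8.14555 ≈ 4.07278

m_a = 5.035, m_b = 7.046, m_c = 4.073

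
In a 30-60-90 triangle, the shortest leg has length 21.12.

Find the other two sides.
In a 30-60-90 triangle the sides are in ratio 1 : √3 : 2 (short leg : long leg : hypotenuse).
Long leg = 21.12·√3 ≈ 21.12·1.73205 ≈ 36.5809
Hypotenuse = 2·21.12 = 42.24

Long leg = 21.12√3 = 36.58, Hypotenuse = 42.24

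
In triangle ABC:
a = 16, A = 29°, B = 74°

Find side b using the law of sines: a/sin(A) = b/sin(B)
a/sin(A) = b/sin(B)  ⇒  b = a·sin(B)/sin(A) = 16·sin(74°)/sin(29°)
sin(74°) ≈ 0.961262, sin(29°) ≈ 0.48481
b ≈ 16·0.961262/0.48481 ≈ 15.3802/0.48481 ≈ 31.7242

b = 31.72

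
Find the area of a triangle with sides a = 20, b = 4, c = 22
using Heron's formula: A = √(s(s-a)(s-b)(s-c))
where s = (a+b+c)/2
s = (20 + 4 + 22)/2 = 46/2 = 23
s − a = 3, s − b = 19, s − c = 1
s(s−a)(s−b)(s−c) = 23·3·19·1 = 1311
Area = √1311 ≈ 36.2077

s = 23.0, Area = 36.21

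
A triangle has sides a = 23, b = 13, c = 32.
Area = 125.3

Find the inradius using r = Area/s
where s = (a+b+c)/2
s = (23 + 13 + 32)/2 = 68/2 = 34
r = Area/s = 125.3/34 ≈ 3.68529

r = 3.685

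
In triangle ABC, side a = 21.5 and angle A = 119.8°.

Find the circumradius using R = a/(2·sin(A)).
R = a/(2·sin(A)) = 21.5/(2·sin(119.8°))
sin(119.8°) ≈ 0.867765
R ≈ 21.5/(2·0.867765) = 21.5/1.73553 ≈ 12.3881

R = 12.39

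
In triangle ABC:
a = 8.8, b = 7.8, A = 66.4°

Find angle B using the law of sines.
a/sin(A) = b/sin(B)  ⇒  sin(B) = b·sin(A)/a = 7.8·sin(66.4°)/8.8
sin(66.4°) ≈ 0.916363
sin(B) ≈ 7.8·0.916363/8.8 ≈ 7.14763/8.8 ≈ 0.812231
B = arcsin(0.812231) ≈ 54.3144°
(Since b ≤ a we need B ≤ A, so the obtuse alternative 180° − 54.3144° ≈ 125.686° is rejected.)

B = 54.31°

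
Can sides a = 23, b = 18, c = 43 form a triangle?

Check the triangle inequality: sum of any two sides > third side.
a + b vs c: 23 + 18 = 41 ≤ 43  ✗
a + c vs b: 23 + 43 = 66 > 18  ✓
b + c vs a: 18 + 43 = 61 > 23  ✓

No: 23 + 18 = 41 is not > 43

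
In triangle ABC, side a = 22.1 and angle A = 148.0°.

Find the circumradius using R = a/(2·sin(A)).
R = a/(2·sin(A)) = 22.1/(2·sin(148.0°))
sin(148.0°) ≈ 0.529919
R ≈ 22.1/(2·0.529919) = 22.1/1.05984 ≈ 20.8522

R = 20.85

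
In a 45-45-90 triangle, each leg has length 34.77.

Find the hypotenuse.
In a 45-45-90 triangle the sides are in ratio 1 : 1 : √2, so hypotenuse = leg·√2.
Hypotenuse = 34.77·√2 ≈ 34.77·1.41421 ≈ 49.1722

Hypotenuse = 34.77√2 = 49.17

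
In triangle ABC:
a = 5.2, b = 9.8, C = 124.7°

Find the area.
Two sides and the included angle (SAS): A = ½·a·b·sin(C) = ½·5.2·9.8·sin(124.7°)
sin(124.7°) ≈ 0.822144
A ≈ ½·50.96·0.822144 = 25.48·0.822144 ≈ 20.9482

Area = 20.95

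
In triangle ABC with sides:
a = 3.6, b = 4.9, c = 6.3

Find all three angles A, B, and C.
Law of cosines for each angle (a² = 12.96, b² = 24.01, c² = 39.69):
cos(A) = (b² + c² − a²)/(2bc) = (24.01 + 39.69 − 12.96)/(2·4.9·6.3) = 50.74/61.74 ≈ 0.821833  ⇒  A ≈ 34.7312°
cos(B) = (a² + c² − b²)/(2ac) = (12.96 + 39.69 − 24.01)/(2·3.6·6.3) = 28.64/45.36 ≈ 0.631393  ⇒  B ≈ 50.847°
cos(C) = (a² + b² − c²)/(2ab) = (12.96 + 24.01 − 39.69)/(2·3.6·4.9) = -2.72/35.28 ≈ -0.0770975  ⇒  C ≈ 94.4217°
Check: A + B + C ≈ 180°

A = 34.73°, B = 50.85°, C = 94.42°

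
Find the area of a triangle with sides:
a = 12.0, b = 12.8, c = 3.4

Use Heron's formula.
s = (12.0 + 12.8 + 3.4)/2 = 28.2/2 = 14.1
s − a = 2.1, s − b = 1.3, s − c = 10.7
s(s−a)(s−b)(s−c) = 14.1·2.1·1.3·10.7 ≈ 411.875
Area = √411.875 ≈ 20.2947

Area = 20.29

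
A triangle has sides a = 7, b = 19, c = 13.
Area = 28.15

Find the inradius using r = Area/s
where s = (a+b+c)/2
s = (7 + 19 + 13)/2 = 39/2 = 19.5
r = Area/s = 28.15/19.5 ≈ 1.44359

r = 1.444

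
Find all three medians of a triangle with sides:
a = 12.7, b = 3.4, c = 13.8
Median formula: m_a = ½√(2b² + 2c² − a²) (and cyclically). a² = 161.29, b² = 11.56, c² = 190.44.
m_a = ½√(2·11.56 + 2·190.44 − 161.29) = ½√242.71 ≈ ½·15.5792 ≈ 7.78958
m_b = ½√(2·161.29 + 2·190.44 − 11.56) = ½√691.9 ≈ ½·26.304 ≈ 13.152
m_c = ½√(2·161.29 + 2·11.56 − 190.44) = ½√155.26 ≈ ½·12.4603 ≈ 6.23017

m_a = 7.79, m_b = 13.15, m_c = 6.23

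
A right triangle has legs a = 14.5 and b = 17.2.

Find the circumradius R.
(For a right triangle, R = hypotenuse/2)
Hypotenuse c = √(a² + b²) = √(210.25 + 295.84) = √506.09 ≈ 22.4964
R = c/2 ≈ 22.4964/2 ≈ 11.2482

R = 11.25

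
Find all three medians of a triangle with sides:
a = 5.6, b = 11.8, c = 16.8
Median formula: m_a = ½√(2b² + 2c² − a²) (and cyclically). a² = 31.36, b² = 139.24, c² = 282.24.
m_a = ½√(2·139.24 + 2·282.24 − 31.36) = ½√811.6 ≈ ½·28.4886 ≈ 14.2443
m_b = ½√(2·31.36 + 2·282.24 − 139.24) = ½√487.96 ≈ ½·22.0898 ≈ 11.0449
m_c = ½√(2·31.36 + 2·139.24 − 282.24) = ½√58.96 ≈ ½·7.67854 ≈ 3.83927

m_a = 14.24, m_b = 11.04, m_c = 3.839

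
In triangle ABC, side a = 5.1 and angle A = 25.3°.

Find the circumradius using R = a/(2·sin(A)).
R = a/(2·sin(A)) = 5.1/(2·sin(25.3°))
sin(25.3°) ≈ 0.427358
R ≈ 5.1/(2·0.427358) = 5.1/0.854716 ≈ 5.9669

R = 5.967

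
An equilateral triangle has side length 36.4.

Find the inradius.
r = Area/s with s the semi-perimeter.
Area = (√3/4)·36.4² = (√3/4)·1324.96 ≈ 0.433013·1324.96 ≈ 573.725
s = 3·36.4/2 = 54.6
r ≈ 573.725/54.6 ≈ 10.5078
(Equivalently r = side/(2√3) = 36.4/3.4641 ≈ 10.5078.)

r = 10.51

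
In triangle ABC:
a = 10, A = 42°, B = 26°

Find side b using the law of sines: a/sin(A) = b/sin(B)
a/sin(A) = b/sin(B)  ⇒  b = a·sin(B)/sin(A) = 10·sin(26°)/sin(42°)
sin(26°) ≈ 0.438371, sin(42°) ≈ 0.669131
b ≈ 10·0.438371/0.669131 ≈ 4.38371/0.669131 ≈ 6.55135

b = 6.551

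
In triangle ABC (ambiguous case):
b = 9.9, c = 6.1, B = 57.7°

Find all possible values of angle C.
b/sin(B) = c/sin(C)  ⇒  sin(C) = c·sin(B)/b = 6.1·sin(57.7°)/9.9
sin(57.7°) ≈ 0.845262
sin(C) ≈ 6.1·0.845262/9.9 ≈ 5.1561/9.9 ≈ 0.520818
Candidate 1: C₁ = arcsin(0.520818) ≈ 31.3871°  →  A = 180° − 57.7° − 31.3871° ≈ 90.9129° > 0, valid
Candidate 2: C₂ = 180° − C₁ ≈ 148.613°  →  A = 180° − 57.7° − 148.613° ≈ -26.3129° ≤ 0, not a valid triangle

C = 31.39° (one solution)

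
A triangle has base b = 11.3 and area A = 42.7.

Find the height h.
A = ½·b·h  ⇒  h = 2A/b = 2·42.7/11.3 = 85.4/11.3 ≈ 7.55752

h = 7.558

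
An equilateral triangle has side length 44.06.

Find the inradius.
r = Area/s with s the semi-perimeter.
Area = (√3/4)·44.06² = (√3/4)·1941.2836 ≈ 0.433013·1941.2836 ≈ 840.6
s = 3·44.06/2 = 66.09
r ≈ 840.6/66.09 ≈ 12.719
(Equivalently r = side/(2√3) = 44.06/3.4641 ≈ 12.719.)

r = 12.72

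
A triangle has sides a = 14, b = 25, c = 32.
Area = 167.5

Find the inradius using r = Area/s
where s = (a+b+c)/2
s = (14 + 25 + 32)/2 = 71/2 = 35.5
r = Area/s = 167.5/35.5 ≈ 4.71831

r = 4.718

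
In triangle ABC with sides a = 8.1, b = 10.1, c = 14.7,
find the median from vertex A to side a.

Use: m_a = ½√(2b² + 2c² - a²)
m_a = ½√(2·10.1² + 2·14.7² − 8.1²) = ½√(2·102.01 + 2·216.09 − 65.61) = ½√(204.02 + 432.18 − 65.61) = ½√570.59
√570.59 ≈ 23.887, so m_a ≈ 11.9435

m_a = 11.94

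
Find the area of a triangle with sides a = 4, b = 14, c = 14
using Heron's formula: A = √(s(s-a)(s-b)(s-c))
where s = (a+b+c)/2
s = (4 + 14 + 14)/2 = 32/2 = 16
s − a = 12, s − b = 2, s − c = 2
s(s−a)(s−b)(s−c) = 16·12·2·2 = 768
Area = √768 ≈ 27.7128

s = 16.0, Area = 27.71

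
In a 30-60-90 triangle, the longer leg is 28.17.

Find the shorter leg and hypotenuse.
In a 30-60-90 triangle the sides are in ratio 1 : √3 : 2, so short leg = long leg/√3 and hypotenuse = 2·(short leg).
Short leg = 28.17/√3 ≈ 28.17/1.73205 ≈ 16.264
Hypotenuse = 2·16.264 ≈ 32.5279

Short leg = 16.26, Hypotenuse = 32.53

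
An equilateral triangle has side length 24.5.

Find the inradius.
r = Area/s with s the semi-perimeter.
Area = (√3/4)·24.5² = (√3/4)·600.25 ≈ 0.433013·600.25 ≈ 259.916
s = 3·24.5/2 = 36.75
r ≈ 259.916/36.75 ≈ 7.07254
(Equivalently r = side/(2√3) = 24.5/3.4641 ≈ 7.07254.)

r = 7.073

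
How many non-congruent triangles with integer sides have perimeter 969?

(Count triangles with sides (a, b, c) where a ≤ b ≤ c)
Let a ≤ b ≤ c with a + b + c = 969. The only binding inequality is a + b > c, i.e. 969 − c > c, so c < 969/2; and c ≥ 969/3 since c is the largest side.
So 323 ≤ c ≤ 484. For each c, b runs from ⌈(969 − c)/2⌉ up to c (then a = 969 − b − c satisfies 1 ≤ a ≤ b automatically), giving c − ⌈(969 − c)/2⌉ + 1 choices.
Summing over c: 1 + 2 + 4 + 5 + … + 241 + 242  (162 terms, c = 323, …, 484) = 19683
Check (closed form: nearest integer to p²/48 for even p, (p+3)²/48 for odd p): (969+3)²/48 = 972²/48 = 944784/48 ≈ 19683.00 → 19683

19683 triangles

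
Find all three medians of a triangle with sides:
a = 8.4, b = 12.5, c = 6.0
Median formula: m_a = ½√(2b² + 2c² − a²) (and cyclically). a² = 70.56, b² = 156.25, c² = 36.
m_a = ½√(2·156.25 + 2·36 − 70.56) = ½√313.94 ≈ ½·17.7184 ≈ 8.85918
m_b = ½√(2·70.56 + 2·36 − 156.25) = ½√56.87 ≈ ½·7.54122 ≈ 3.77061
m_c = ½√(2·70.56 + 2·156.25 − 36) = ½√417.62 ≈ ½·20.4358 ≈ 10.2179

m_a = 8.859, m_b = 3.771, m_c = 10.22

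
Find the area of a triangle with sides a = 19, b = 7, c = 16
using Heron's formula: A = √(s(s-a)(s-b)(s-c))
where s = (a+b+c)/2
s = (19 + 7 + 16)/2 = 42/2 = 21
s − a = 2, s − b = 14, s − c = 5
s(s−a)(s−b)(s−c) = 21·2·14·5 = 2940
Area = √2940 ≈ 54.2218

s = 21.0, Area = 54.22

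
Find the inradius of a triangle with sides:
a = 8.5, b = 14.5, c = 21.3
r = Area/s where s is the semi-perimeter.
s = (8.5 + 14.5 + 21.3)/2 = 44.3/2 = 22.15
Area = √(s(s−a)(s−b)(s−c)) = √(22.15·13.65·7.65·0.85) ≈ √1966.01 ≈ 44.3398
r ≈ 44.3398/22.15 ≈ 2.0018

r = 2.002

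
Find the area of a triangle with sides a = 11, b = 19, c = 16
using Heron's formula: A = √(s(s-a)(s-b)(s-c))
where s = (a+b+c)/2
s = (11 + 19 + 16)/2 = 46/2 = 23
s − a = 12, s − b = 4, s − c = 7
s(s−a)(s−b)(s−c) = 23·12·4·7 = 7728
Area = √7728 ≈ 87.909

s = 23.0, Area = 87.91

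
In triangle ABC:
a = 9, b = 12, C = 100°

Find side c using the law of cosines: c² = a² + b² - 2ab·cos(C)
c² = 9² + 12² − 2·9·12·cos(100°)
cos(100°) ≈ -0.173648
c² ≈ 81 + 144 − 216·(-0.173648) ≈ 225 + 37.508 ≈ 262.508
c ≈ √262.508 ≈ 16.2021

c = 16.2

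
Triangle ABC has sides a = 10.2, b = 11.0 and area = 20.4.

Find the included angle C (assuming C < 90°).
Area = ½·a·b·sin(C)  ⇒  sin(C) = 2·Area/(a·b) = 2·20.4/(10.2·11.0) = 40.8/112.2 ≈ 0.363636
C = arcsin(0.363636) ≈ 21.3237° (taking the acute solution since C < 90°)

C = 21.32°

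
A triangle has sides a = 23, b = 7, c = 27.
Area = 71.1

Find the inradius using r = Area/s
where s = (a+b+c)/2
s = (23 + 7 + 27)/2 = 57/2 = 28.5
r = Area/s = 71.1/28.5 ≈ 2.49474

r = 2.495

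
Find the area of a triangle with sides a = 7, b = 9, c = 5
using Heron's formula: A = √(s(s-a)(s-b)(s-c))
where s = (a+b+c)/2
s = (7 + 9 + 5)/2 = 21/2 = 10.5
s − a = 3.5, s − b = 1.5, s − c = 5.5
s(s−a)(s−b)(s−c) = 10.5·3.5·1.5·5.5 = 303.1875
Area = √303.1875 ≈ 17.4123

s = 10.5, Area = 17.41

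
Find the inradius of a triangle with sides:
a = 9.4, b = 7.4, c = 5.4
r = Area/s where s is the semi-perimeter.
s = (9.4 + 7.4 + 5.4)/2 = 22.2/2 = 11.1
Area = √(s(s−a)(s−b)(s−c)) = √(11.1·1.7·3.7·5.7) ≈ √397.968 ≈ 19.9491
r ≈ 19.9491/11.1 ≈ 1.79722

r = 1.797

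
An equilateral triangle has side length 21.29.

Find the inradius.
r = Area/s with s the semi-perimeter.
Area = (√3/4)·21.29² = (√3/4)·453.2641 ≈ 0.433013·453.2641 ≈ 196.269
s = 3·21.29/2 = 31.935
r ≈ 196.269/31.935 ≈ 6.14589
(Equivalently r = side/(2√3) = 21.29/3.4641 ≈ 6.14589.)

r = 6.146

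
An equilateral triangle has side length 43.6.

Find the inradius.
r = Area/s with s the semi-perimeter.
Area = (√3/4)·43.6² = (√3/4)·1900.96 ≈ 0.433013·1900.96 ≈ 823.14
s = 3·43.6/2 = 65.4
r ≈ 823.14/65.4 ≈ 12.5862
(Equivalently r = side/(2√3) = 43.6/3.4641 ≈ 12.5862.)

r = 12.59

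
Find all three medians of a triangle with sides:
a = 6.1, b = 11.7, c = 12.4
Median formula: m_a = ½√(2b² + 2c² − a²) (and cyclically). a² = 37.21, b² = 136.89, c² = 153.76.
m_a = ½√(2·136.89 + 2·153.76 − 37.21) = ½√544.09 ≈ ½·23.3257 ≈ 11.6629
m_b = ½√(2·37.21 + 2·153.76 − 136.89) = ½√245.05 ≈ ½·15.6541 ≈ 7.82704
m_c = ½√(2·37.21 + 2·136.89 − 153.76) = ½√194.44 ≈ ½·13.9442 ≈ 6.97209

m_a = 11.66, m_b = 7.827, m_c = 6.972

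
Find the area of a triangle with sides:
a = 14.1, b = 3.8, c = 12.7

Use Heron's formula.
s = (14.1 + 3.8 + 12.7)/2 = 30.6/2 = 15.3
s − a = 1.2, s − b = 11.5, s − c = 2.6
s(s−a)(s−b)(s−c) = 15.3·1.2·11.5·2.6 ≈ 548.964
Area = √548.964 ≈ 23.43

Area = 23.43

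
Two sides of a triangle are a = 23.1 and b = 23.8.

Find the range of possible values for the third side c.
Triangle inequality: |a − b| < c < a + b
|a − b| = |23.1 − 23.8| = 0.7
a + b = 23.1 + 23.8 = 46.9

0.7 < c < 46.9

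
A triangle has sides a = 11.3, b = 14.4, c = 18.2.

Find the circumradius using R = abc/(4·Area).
First find the area with Heron's formula.
s = (11.3 + 14.4 + 18.2)/2 = 21.95
Area = √(s(s−a)(s−b)(s−c)) = √(21.95·10.65·7.55·3.75) ≈ √6618.54 ≈ 81.3544
abc = 11.3·14.4·18.2 = 2961.504
R = abc/(4·Area) ≈ 2961.504/(4·81.3544) = 2961.504/325.418 ≈ 9.10062

R = 9.101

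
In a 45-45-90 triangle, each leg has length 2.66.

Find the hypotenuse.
In a 45-45-90 triangle the sides are in ratio 1 : 1 : √2, so hypotenuse = leg·√2.
Hypotenuse = 2.66·√2 ≈ 2.66·1.41421 ≈ 3.76181

Hypotenuse = 2.66√2 = 3.762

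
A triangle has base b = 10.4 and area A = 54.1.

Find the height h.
A = ½·b·h  ⇒  h = 2A/b = 2·54.1/10.4 = 108.2/10.4 ≈ 10.4038

h = 10.4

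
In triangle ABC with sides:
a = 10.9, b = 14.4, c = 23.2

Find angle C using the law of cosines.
c² = a² + b² − 2ab·cos(C)  ⇒  cos(C) = (a² + b² − c²)/(2ab)
cos(C) = (10.9² + 14.4² − 23.2²)/(2·10.9·14.4) = (118.81 + 207.36 − 538.24)/313.92 = -212.07/313.92 ≈ -0.675554
C = arccos(-0.675554) ≈ 132.497°

C = 132.5°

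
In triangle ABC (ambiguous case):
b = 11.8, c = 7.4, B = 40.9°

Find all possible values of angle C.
b/sin(B) = c/sin(C)  ⇒  sin(C) = c·sin(B)/b = 7.4·sin(40.9°)/11.8
sin(40.9°) ≈ 0.654741
sin(C) ≈ 7.4·0.654741/11.8 ≈ 4.84508/11.8 ≈ 0.4106
Candidate 1: C₁ = arcsin(0.4106) ≈ 24.2425°  →  A = 180° − 40.9° − 24.2425° ≈ 114.857° > 0, valid
Candidate 2: C₂ = 180° − C₁ ≈ 155.757°  →  A = 180° − 40.9° − 155.757° ≈ -16.6575° ≤ 0, not a valid triangle

C = 24.24° (one solution)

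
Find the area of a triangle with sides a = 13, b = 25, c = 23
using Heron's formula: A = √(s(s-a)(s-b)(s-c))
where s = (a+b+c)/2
s = (13 + 25 + 23)/2 = 61/2 = 30.5
s − a = 17.5, s − b = 5.5, s − c = 7.5
s(s−a)(s−b)(s−c) = 30.5·17.5·5.5·7.5 = 22017.1875
Area = √22017.1875 ≈ 148.382

s = 30.5, Area = 148.4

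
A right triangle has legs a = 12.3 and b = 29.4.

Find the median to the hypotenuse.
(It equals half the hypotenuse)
Hypotenuse c = √(a² + b²) = √(151.29 + 864.36) = √1015.65 ≈ 31.8693
Median to hypotenuse = c/2 ≈ 31.8693/2 ≈ 15.9346

Median = 15.93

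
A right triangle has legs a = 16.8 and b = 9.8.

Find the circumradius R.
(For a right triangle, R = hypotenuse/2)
Hypotenuse c = √(a² + b²) = √(282.24 + 96.04) = √378.28 ≈ 19.4494
R = c/2 ≈ 19.4494/2 ≈ 9.72471

R = 9.725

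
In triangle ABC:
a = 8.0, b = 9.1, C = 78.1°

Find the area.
Two sides and the included angle (SAS): A = ½·a·b·sin(C) = ½·8.0·9.1·sin(78.1°)
sin(78.1°) ≈ 0.978509
A ≈ ½·72.8·0.978509 = 36.4·0.978509 ≈ 35.6177

Area = 35.62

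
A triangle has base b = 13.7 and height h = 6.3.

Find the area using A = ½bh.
A = ½·b·h = ½·13.7·6.3 = ½·86.31 = 43.155

Area = 43.155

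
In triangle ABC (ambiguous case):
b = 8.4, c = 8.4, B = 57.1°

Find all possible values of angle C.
b/sin(B) = c/sin(C)  ⇒  sin(C) = c·sin(B)/b = 8.4·sin(57.1°)/8.4
sin(57.1°) ≈ 0.83962
sin(C) ≈ 8.4·0.83962/8.4 ≈ 7.05281/8.4 ≈ 0.83962
Candidate 1: C₁ = arcsin(0.83962) ≈ 57.1°  →  A = 180° − 57.1° − 57.1° ≈ 65.8° > 0, valid
Candidate 2: C₂ = 180° − C₁ ≈ 122.9°  →  A = 180° − 57.1° − 122.9° ≈ 0° ≤ 0, not a valid triangle

C = 57.1° (one solution)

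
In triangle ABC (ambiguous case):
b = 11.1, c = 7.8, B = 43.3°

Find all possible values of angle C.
b/sin(B) = c/sin(C)  ⇒  sin(C) = c·sin(B)/b = 7.8·sin(43.3°)/11.1
sin(43.3°) ≈ 0.685818
sin(C) ≈ 7.8·0.685818/11.1 ≈ 5.34938/11.1 ≈ 0.481926
Candidate 1: C₁ = arcsin(0.481926) ≈ 28.8113°  →  A = 180° − 43.3° − 28.8113° ≈ 107.889° > 0, valid
Candidate 2: C₂ = 180° − C₁ ≈ 151.189°  →  A = 180° − 43.3° − 151.189° ≈ -14.4887° ≤ 0, not a valid triangle

C = 28.81° (one solution)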